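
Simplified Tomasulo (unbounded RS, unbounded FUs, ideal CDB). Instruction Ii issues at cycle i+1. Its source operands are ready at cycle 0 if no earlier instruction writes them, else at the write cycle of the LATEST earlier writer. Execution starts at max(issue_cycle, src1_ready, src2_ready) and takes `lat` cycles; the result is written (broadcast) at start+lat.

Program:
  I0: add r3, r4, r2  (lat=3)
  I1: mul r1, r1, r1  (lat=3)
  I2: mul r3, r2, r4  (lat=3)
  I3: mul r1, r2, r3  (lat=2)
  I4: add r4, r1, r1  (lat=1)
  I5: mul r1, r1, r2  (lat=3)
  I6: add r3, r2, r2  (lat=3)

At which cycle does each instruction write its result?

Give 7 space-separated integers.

I0 add r3: issue@1 deps=(None,None) exec_start@1 write@4
I1 mul r1: issue@2 deps=(None,None) exec_start@2 write@5
I2 mul r3: issue@3 deps=(None,None) exec_start@3 write@6
I3 mul r1: issue@4 deps=(None,2) exec_start@6 write@8
I4 add r4: issue@5 deps=(3,3) exec_start@8 write@9
I5 mul r1: issue@6 deps=(3,None) exec_start@8 write@11
I6 add r3: issue@7 deps=(None,None) exec_start@7 write@10

Answer: 4 5 6 8 9 11 10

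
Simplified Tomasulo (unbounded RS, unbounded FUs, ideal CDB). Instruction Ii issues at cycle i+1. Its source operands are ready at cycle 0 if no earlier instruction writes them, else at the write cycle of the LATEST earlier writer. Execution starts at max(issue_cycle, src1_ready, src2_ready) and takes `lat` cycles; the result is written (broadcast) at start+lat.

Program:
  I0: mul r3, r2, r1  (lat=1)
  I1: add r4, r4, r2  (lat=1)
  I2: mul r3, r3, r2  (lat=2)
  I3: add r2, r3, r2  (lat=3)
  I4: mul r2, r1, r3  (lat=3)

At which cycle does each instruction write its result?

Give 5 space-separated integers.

I0 mul r3: issue@1 deps=(None,None) exec_start@1 write@2
I1 add r4: issue@2 deps=(None,None) exec_start@2 write@3
I2 mul r3: issue@3 deps=(0,None) exec_start@3 write@5
I3 add r2: issue@4 deps=(2,None) exec_start@5 write@8
I4 mul r2: issue@5 deps=(None,2) exec_start@5 write@8

Answer: 2 3 5 8 8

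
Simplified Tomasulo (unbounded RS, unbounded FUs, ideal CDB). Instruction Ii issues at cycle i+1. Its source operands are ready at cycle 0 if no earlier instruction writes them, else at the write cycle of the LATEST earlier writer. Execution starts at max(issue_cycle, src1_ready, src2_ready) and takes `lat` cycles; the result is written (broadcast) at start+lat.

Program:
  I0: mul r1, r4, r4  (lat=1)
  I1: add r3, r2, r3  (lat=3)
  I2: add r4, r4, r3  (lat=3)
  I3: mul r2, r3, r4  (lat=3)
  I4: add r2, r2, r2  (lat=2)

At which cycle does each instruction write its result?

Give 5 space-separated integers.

I0 mul r1: issue@1 deps=(None,None) exec_start@1 write@2
I1 add r3: issue@2 deps=(None,None) exec_start@2 write@5
I2 add r4: issue@3 deps=(None,1) exec_start@5 write@8
I3 mul r2: issue@4 deps=(1,2) exec_start@8 write@11
I4 add r2: issue@5 deps=(3,3) exec_start@11 write@13

Answer: 2 5 8 11 13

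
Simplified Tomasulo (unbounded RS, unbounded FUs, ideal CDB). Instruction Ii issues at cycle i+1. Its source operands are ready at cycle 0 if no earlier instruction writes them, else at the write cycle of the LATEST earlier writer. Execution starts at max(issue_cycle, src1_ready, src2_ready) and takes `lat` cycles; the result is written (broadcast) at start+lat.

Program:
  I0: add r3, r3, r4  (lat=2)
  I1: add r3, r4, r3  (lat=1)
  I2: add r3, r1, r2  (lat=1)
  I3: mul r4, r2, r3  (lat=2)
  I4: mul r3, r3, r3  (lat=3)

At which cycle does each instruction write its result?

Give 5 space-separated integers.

I0 add r3: issue@1 deps=(None,None) exec_start@1 write@3
I1 add r3: issue@2 deps=(None,0) exec_start@3 write@4
I2 add r3: issue@3 deps=(None,None) exec_start@3 write@4
I3 mul r4: issue@4 deps=(None,2) exec_start@4 write@6
I4 mul r3: issue@5 deps=(2,2) exec_start@5 write@8

Answer: 3 4 4 6 8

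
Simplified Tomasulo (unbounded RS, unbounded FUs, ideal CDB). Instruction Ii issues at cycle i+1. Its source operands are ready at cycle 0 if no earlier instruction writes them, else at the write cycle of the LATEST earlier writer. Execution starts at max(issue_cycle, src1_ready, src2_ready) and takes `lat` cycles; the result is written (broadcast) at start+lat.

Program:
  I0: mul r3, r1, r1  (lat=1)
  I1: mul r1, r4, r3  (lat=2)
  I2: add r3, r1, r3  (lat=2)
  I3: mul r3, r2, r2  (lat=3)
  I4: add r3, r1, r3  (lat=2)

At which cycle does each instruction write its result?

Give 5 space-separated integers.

I0 mul r3: issue@1 deps=(None,None) exec_start@1 write@2
I1 mul r1: issue@2 deps=(None,0) exec_start@2 write@4
I2 add r3: issue@3 deps=(1,0) exec_start@4 write@6
I3 mul r3: issue@4 deps=(None,None) exec_start@4 write@7
I4 add r3: issue@5 deps=(1,3) exec_start@7 write@9

Answer: 2 4 6 7 9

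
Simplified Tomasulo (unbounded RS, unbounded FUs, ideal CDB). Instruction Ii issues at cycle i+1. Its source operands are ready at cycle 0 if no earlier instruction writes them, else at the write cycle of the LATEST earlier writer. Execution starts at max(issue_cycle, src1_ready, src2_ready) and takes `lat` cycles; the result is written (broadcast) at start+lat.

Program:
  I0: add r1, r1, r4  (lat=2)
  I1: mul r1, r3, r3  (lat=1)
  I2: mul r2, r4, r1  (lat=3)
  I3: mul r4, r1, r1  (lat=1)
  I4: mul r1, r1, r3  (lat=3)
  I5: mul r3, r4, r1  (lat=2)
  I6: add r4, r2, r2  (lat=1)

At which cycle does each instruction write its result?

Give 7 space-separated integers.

Answer: 3 3 6 5 8 10 8

Derivation:
I0 add r1: issue@1 deps=(None,None) exec_start@1 write@3
I1 mul r1: issue@2 deps=(None,None) exec_start@2 write@3
I2 mul r2: issue@3 deps=(None,1) exec_start@3 write@6
I3 mul r4: issue@4 deps=(1,1) exec_start@4 write@5
I4 mul r1: issue@5 deps=(1,None) exec_start@5 write@8
I5 mul r3: issue@6 deps=(3,4) exec_start@8 write@10
I6 add r4: issue@7 deps=(2,2) exec_start@7 write@8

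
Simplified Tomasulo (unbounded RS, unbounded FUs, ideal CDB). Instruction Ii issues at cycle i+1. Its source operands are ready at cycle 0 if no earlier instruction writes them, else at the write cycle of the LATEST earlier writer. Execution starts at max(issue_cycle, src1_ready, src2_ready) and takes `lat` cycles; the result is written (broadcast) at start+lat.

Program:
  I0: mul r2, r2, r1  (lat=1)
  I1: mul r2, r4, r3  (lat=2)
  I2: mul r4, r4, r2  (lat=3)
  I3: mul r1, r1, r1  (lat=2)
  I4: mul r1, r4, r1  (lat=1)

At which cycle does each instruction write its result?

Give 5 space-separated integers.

I0 mul r2: issue@1 deps=(None,None) exec_start@1 write@2
I1 mul r2: issue@2 deps=(None,None) exec_start@2 write@4
I2 mul r4: issue@3 deps=(None,1) exec_start@4 write@7
I3 mul r1: issue@4 deps=(None,None) exec_start@4 write@6
I4 mul r1: issue@5 deps=(2,3) exec_start@7 write@8

Answer: 2 4 7 6 8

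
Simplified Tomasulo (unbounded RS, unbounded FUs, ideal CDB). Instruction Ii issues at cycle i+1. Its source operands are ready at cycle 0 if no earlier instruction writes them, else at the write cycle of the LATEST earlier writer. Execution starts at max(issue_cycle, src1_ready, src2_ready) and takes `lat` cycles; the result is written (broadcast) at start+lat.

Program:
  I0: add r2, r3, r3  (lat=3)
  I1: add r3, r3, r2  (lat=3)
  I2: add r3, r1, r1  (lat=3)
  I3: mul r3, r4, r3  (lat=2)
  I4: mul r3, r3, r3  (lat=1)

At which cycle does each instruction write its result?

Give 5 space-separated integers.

Answer: 4 7 6 8 9

Derivation:
I0 add r2: issue@1 deps=(None,None) exec_start@1 write@4
I1 add r3: issue@2 deps=(None,0) exec_start@4 write@7
I2 add r3: issue@3 deps=(None,None) exec_start@3 write@6
I3 mul r3: issue@4 deps=(None,2) exec_start@6 write@8
I4 mul r3: issue@5 deps=(3,3) exec_start@8 write@9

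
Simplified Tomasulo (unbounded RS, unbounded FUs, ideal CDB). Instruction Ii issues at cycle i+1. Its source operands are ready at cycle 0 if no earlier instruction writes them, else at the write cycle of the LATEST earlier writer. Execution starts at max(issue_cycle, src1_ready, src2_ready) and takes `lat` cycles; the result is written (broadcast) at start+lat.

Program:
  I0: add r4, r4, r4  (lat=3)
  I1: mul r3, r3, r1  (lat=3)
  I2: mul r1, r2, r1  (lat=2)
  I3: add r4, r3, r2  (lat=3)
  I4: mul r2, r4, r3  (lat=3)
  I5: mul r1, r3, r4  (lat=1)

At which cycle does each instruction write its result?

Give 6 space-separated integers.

Answer: 4 5 5 8 11 9

Derivation:
I0 add r4: issue@1 deps=(None,None) exec_start@1 write@4
I1 mul r3: issue@2 deps=(None,None) exec_start@2 write@5
I2 mul r1: issue@3 deps=(None,None) exec_start@3 write@5
I3 add r4: issue@4 deps=(1,None) exec_start@5 write@8
I4 mul r2: issue@5 deps=(3,1) exec_start@8 write@11
I5 mul r1: issue@6 deps=(1,3) exec_start@8 write@9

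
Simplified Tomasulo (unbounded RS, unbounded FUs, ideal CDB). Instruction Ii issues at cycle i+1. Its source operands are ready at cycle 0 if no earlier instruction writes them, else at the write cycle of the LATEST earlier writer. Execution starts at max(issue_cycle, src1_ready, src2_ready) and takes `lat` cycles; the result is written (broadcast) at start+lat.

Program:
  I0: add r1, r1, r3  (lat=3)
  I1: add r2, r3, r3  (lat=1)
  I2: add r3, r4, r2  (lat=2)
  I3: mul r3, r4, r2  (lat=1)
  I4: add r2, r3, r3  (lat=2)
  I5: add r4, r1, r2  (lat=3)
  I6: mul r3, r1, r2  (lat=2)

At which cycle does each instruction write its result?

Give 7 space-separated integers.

Answer: 4 3 5 5 7 10 9

Derivation:
I0 add r1: issue@1 deps=(None,None) exec_start@1 write@4
I1 add r2: issue@2 deps=(None,None) exec_start@2 write@3
I2 add r3: issue@3 deps=(None,1) exec_start@3 write@5
I3 mul r3: issue@4 deps=(None,1) exec_start@4 write@5
I4 add r2: issue@5 deps=(3,3) exec_start@5 write@7
I5 add r4: issue@6 deps=(0,4) exec_start@7 write@10
I6 mul r3: issue@7 deps=(0,4) exec_start@7 write@9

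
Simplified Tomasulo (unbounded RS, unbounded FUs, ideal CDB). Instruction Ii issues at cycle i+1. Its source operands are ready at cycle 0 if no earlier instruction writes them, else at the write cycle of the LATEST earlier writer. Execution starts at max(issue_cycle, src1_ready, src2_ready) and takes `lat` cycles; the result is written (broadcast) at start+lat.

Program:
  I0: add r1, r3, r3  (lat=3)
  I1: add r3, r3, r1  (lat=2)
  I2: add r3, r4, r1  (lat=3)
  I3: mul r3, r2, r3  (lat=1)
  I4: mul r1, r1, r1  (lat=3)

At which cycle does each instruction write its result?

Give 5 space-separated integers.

I0 add r1: issue@1 deps=(None,None) exec_start@1 write@4
I1 add r3: issue@2 deps=(None,0) exec_start@4 write@6
I2 add r3: issue@3 deps=(None,0) exec_start@4 write@7
I3 mul r3: issue@4 deps=(None,2) exec_start@7 write@8
I4 mul r1: issue@5 deps=(0,0) exec_start@5 write@8

Answer: 4 6 7 8 8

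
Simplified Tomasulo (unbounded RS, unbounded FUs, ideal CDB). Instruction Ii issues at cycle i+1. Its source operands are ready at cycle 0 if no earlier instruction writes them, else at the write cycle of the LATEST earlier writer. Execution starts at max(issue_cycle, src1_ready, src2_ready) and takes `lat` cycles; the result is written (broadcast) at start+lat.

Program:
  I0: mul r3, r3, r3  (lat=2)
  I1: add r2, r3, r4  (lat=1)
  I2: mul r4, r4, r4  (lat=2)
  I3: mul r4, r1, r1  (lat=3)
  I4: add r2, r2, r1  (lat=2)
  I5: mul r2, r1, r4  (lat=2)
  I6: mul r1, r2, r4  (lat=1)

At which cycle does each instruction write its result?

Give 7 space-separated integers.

Answer: 3 4 5 7 7 9 10

Derivation:
I0 mul r3: issue@1 deps=(None,None) exec_start@1 write@3
I1 add r2: issue@2 deps=(0,None) exec_start@3 write@4
I2 mul r4: issue@3 deps=(None,None) exec_start@3 write@5
I3 mul r4: issue@4 deps=(None,None) exec_start@4 write@7
I4 add r2: issue@5 deps=(1,None) exec_start@5 write@7
I5 mul r2: issue@6 deps=(None,3) exec_start@7 write@9
I6 mul r1: issue@7 deps=(5,3) exec_start@9 write@10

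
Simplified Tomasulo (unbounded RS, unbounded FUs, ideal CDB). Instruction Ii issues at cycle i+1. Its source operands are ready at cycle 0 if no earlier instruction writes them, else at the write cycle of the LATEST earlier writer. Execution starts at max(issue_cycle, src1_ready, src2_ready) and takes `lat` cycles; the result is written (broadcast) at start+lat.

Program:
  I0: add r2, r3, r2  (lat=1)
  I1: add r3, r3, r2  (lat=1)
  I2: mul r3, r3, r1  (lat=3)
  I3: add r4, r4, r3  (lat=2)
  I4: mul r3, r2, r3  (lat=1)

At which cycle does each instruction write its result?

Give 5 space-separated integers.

I0 add r2: issue@1 deps=(None,None) exec_start@1 write@2
I1 add r3: issue@2 deps=(None,0) exec_start@2 write@3
I2 mul r3: issue@3 deps=(1,None) exec_start@3 write@6
I3 add r4: issue@4 deps=(None,2) exec_start@6 write@8
I4 mul r3: issue@5 deps=(0,2) exec_start@6 write@7

Answer: 2 3 6 8 7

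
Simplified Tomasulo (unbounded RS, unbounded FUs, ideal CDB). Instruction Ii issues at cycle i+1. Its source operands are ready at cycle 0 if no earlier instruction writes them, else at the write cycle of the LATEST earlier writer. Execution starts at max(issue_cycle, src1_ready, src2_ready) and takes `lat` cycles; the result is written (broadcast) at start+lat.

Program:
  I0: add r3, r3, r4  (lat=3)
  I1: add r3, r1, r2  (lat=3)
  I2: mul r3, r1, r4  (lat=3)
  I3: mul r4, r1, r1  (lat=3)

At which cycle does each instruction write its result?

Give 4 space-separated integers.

Answer: 4 5 6 7

Derivation:
I0 add r3: issue@1 deps=(None,None) exec_start@1 write@4
I1 add r3: issue@2 deps=(None,None) exec_start@2 write@5
I2 mul r3: issue@3 deps=(None,None) exec_start@3 write@6
I3 mul r4: issue@4 deps=(None,None) exec_start@4 write@7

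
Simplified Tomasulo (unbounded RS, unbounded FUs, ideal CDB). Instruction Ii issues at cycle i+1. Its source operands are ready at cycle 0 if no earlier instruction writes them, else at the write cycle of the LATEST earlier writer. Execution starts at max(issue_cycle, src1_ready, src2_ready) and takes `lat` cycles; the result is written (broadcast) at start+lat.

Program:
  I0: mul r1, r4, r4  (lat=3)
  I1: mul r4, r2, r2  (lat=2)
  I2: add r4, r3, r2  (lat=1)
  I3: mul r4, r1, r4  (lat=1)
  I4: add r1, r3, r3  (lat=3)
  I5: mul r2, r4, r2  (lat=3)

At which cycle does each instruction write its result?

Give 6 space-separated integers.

Answer: 4 4 4 5 8 9

Derivation:
I0 mul r1: issue@1 deps=(None,None) exec_start@1 write@4
I1 mul r4: issue@2 deps=(None,None) exec_start@2 write@4
I2 add r4: issue@3 deps=(None,None) exec_start@3 write@4
I3 mul r4: issue@4 deps=(0,2) exec_start@4 write@5
I4 add r1: issue@5 deps=(None,None) exec_start@5 write@8
I5 mul r2: issue@6 deps=(3,None) exec_start@6 write@9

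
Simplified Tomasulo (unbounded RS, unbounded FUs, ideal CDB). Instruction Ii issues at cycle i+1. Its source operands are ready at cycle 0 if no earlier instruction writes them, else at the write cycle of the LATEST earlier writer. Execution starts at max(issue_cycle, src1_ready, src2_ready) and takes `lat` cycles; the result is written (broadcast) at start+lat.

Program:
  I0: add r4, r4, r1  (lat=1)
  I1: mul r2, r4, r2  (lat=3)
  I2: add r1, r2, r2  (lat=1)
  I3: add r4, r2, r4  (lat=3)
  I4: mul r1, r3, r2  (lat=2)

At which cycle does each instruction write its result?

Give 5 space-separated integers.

I0 add r4: issue@1 deps=(None,None) exec_start@1 write@2
I1 mul r2: issue@2 deps=(0,None) exec_start@2 write@5
I2 add r1: issue@3 deps=(1,1) exec_start@5 write@6
I3 add r4: issue@4 deps=(1,0) exec_start@5 write@8
I4 mul r1: issue@5 deps=(None,1) exec_start@5 write@7

Answer: 2 5 6 8 7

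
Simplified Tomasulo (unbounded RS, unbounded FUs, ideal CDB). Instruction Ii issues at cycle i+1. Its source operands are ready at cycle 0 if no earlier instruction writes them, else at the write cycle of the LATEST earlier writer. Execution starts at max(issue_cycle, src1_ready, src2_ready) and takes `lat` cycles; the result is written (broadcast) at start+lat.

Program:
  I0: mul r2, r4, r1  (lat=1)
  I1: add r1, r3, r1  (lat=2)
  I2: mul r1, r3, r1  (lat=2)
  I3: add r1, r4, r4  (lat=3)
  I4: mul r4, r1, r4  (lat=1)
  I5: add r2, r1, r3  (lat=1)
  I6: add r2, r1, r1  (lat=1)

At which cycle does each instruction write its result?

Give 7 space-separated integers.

I0 mul r2: issue@1 deps=(None,None) exec_start@1 write@2
I1 add r1: issue@2 deps=(None,None) exec_start@2 write@4
I2 mul r1: issue@3 deps=(None,1) exec_start@4 write@6
I3 add r1: issue@4 deps=(None,None) exec_start@4 write@7
I4 mul r4: issue@5 deps=(3,None) exec_start@7 write@8
I5 add r2: issue@6 deps=(3,None) exec_start@7 write@8
I6 add r2: issue@7 deps=(3,3) exec_start@7 write@8

Answer: 2 4 6 7 8 8 8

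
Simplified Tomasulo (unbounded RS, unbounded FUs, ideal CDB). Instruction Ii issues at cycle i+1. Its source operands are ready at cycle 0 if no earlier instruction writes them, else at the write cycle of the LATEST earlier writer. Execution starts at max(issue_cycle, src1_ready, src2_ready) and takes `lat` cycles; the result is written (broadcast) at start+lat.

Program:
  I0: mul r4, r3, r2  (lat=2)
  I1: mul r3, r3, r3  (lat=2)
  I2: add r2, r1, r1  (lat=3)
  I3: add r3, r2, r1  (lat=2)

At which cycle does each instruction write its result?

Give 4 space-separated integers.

I0 mul r4: issue@1 deps=(None,None) exec_start@1 write@3
I1 mul r3: issue@2 deps=(None,None) exec_start@2 write@4
I2 add r2: issue@3 deps=(None,None) exec_start@3 write@6
I3 add r3: issue@4 deps=(2,None) exec_start@6 write@8

Answer: 3 4 6 8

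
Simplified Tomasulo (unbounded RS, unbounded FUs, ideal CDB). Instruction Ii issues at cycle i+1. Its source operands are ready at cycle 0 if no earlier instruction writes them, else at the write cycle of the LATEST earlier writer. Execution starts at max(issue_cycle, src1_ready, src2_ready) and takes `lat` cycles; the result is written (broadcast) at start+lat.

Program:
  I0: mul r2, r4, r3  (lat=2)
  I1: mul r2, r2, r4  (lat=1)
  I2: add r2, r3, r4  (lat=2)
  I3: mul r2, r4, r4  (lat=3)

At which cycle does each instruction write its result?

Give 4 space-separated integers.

Answer: 3 4 5 7

Derivation:
I0 mul r2: issue@1 deps=(None,None) exec_start@1 write@3
I1 mul r2: issue@2 deps=(0,None) exec_start@3 write@4
I2 add r2: issue@3 deps=(None,None) exec_start@3 write@5
I3 mul r2: issue@4 deps=(None,None) exec_start@4 write@7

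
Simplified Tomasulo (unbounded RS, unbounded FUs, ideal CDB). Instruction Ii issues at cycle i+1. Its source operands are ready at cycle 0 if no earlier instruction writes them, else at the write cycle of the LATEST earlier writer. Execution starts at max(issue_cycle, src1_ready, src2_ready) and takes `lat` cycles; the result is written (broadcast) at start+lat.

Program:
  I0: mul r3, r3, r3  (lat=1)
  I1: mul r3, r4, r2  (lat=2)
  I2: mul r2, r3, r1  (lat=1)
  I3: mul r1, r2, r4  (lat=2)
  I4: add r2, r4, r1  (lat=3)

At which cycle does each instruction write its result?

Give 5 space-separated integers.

I0 mul r3: issue@1 deps=(None,None) exec_start@1 write@2
I1 mul r3: issue@2 deps=(None,None) exec_start@2 write@4
I2 mul r2: issue@3 deps=(1,None) exec_start@4 write@5
I3 mul r1: issue@4 deps=(2,None) exec_start@5 write@7
I4 add r2: issue@5 deps=(None,3) exec_start@7 write@10

Answer: 2 4 5 7 10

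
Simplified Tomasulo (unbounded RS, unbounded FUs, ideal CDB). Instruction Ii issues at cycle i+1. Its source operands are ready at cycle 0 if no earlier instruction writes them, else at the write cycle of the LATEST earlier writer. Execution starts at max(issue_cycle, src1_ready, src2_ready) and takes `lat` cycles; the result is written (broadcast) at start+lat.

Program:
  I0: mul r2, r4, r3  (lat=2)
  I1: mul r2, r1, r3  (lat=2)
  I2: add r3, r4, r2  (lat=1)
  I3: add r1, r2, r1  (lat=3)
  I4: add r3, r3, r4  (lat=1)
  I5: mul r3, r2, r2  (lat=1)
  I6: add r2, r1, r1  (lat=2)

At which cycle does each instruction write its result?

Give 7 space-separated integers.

Answer: 3 4 5 7 6 7 9

Derivation:
I0 mul r2: issue@1 deps=(None,None) exec_start@1 write@3
I1 mul r2: issue@2 deps=(None,None) exec_start@2 write@4
I2 add r3: issue@3 deps=(None,1) exec_start@4 write@5
I3 add r1: issue@4 deps=(1,None) exec_start@4 write@7
I4 add r3: issue@5 deps=(2,None) exec_start@5 write@6
I5 mul r3: issue@6 deps=(1,1) exec_start@6 write@7
I6 add r2: issue@7 deps=(3,3) exec_start@7 write@9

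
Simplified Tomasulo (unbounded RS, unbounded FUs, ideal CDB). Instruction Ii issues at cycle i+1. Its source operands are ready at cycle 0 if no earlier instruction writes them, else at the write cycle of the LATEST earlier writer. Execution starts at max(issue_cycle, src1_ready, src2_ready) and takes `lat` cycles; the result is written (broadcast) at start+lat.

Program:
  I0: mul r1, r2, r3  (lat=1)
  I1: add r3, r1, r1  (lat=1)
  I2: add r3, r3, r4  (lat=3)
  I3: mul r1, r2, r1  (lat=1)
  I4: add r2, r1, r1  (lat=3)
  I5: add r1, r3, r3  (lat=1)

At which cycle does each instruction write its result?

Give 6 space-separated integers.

Answer: 2 3 6 5 8 7

Derivation:
I0 mul r1: issue@1 deps=(None,None) exec_start@1 write@2
I1 add r3: issue@2 deps=(0,0) exec_start@2 write@3
I2 add r3: issue@3 deps=(1,None) exec_start@3 write@6
I3 mul r1: issue@4 deps=(None,0) exec_start@4 write@5
I4 add r2: issue@5 deps=(3,3) exec_start@5 write@8
I5 add r1: issue@6 deps=(2,2) exec_start@6 write@7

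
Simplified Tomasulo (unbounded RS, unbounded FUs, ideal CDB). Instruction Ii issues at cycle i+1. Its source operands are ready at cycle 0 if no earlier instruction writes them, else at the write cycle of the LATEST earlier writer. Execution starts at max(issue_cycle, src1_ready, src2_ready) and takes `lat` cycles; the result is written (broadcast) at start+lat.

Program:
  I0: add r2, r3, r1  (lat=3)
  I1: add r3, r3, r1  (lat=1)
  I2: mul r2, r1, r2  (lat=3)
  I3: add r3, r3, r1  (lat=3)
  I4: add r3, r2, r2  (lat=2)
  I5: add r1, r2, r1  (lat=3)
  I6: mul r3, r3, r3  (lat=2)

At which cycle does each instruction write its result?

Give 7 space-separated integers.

I0 add r2: issue@1 deps=(None,None) exec_start@1 write@4
I1 add r3: issue@2 deps=(None,None) exec_start@2 write@3
I2 mul r2: issue@3 deps=(None,0) exec_start@4 write@7
I3 add r3: issue@4 deps=(1,None) exec_start@4 write@7
I4 add r3: issue@5 deps=(2,2) exec_start@7 write@9
I5 add r1: issue@6 deps=(2,None) exec_start@7 write@10
I6 mul r3: issue@7 deps=(4,4) exec_start@9 write@11

Answer: 4 3 7 7 9 10 11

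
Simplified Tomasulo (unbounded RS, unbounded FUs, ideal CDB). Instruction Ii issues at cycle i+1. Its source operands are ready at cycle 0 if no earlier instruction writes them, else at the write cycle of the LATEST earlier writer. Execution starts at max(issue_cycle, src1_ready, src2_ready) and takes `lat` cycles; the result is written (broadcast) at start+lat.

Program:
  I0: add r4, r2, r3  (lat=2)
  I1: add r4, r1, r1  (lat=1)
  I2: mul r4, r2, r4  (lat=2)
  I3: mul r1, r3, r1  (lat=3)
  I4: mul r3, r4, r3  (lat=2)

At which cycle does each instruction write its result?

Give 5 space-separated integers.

Answer: 3 3 5 7 7

Derivation:
I0 add r4: issue@1 deps=(None,None) exec_start@1 write@3
I1 add r4: issue@2 deps=(None,None) exec_start@2 write@3
I2 mul r4: issue@3 deps=(None,1) exec_start@3 write@5
I3 mul r1: issue@4 deps=(None,None) exec_start@4 write@7
I4 mul r3: issue@5 deps=(2,None) exec_start@5 write@7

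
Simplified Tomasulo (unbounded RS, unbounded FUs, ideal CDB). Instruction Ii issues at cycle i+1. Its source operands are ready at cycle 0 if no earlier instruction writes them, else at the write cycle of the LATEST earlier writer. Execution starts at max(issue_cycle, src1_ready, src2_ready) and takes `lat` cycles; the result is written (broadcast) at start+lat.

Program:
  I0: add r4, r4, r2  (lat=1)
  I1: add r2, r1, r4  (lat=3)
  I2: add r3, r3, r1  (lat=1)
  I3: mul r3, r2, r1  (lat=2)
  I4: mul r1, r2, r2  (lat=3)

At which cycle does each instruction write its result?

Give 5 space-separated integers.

Answer: 2 5 4 7 8

Derivation:
I0 add r4: issue@1 deps=(None,None) exec_start@1 write@2
I1 add r2: issue@2 deps=(None,0) exec_start@2 write@5
I2 add r3: issue@3 deps=(None,None) exec_start@3 write@4
I3 mul r3: issue@4 deps=(1,None) exec_start@5 write@7
I4 mul r1: issue@5 deps=(1,1) exec_start@5 write@8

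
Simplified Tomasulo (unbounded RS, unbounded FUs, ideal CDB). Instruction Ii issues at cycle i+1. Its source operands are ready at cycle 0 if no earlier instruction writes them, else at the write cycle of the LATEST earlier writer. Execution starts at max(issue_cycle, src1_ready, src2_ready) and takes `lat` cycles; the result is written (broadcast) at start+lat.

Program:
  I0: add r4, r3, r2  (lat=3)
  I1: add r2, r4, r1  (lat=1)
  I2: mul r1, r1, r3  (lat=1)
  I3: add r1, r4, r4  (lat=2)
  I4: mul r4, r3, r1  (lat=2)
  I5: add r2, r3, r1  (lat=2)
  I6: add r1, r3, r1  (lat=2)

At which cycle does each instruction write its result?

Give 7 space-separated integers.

I0 add r4: issue@1 deps=(None,None) exec_start@1 write@4
I1 add r2: issue@2 deps=(0,None) exec_start@4 write@5
I2 mul r1: issue@3 deps=(None,None) exec_start@3 write@4
I3 add r1: issue@4 deps=(0,0) exec_start@4 write@6
I4 mul r4: issue@5 deps=(None,3) exec_start@6 write@8
I5 add r2: issue@6 deps=(None,3) exec_start@6 write@8
I6 add r1: issue@7 deps=(None,3) exec_start@7 write@9

Answer: 4 5 4 6 8 8 9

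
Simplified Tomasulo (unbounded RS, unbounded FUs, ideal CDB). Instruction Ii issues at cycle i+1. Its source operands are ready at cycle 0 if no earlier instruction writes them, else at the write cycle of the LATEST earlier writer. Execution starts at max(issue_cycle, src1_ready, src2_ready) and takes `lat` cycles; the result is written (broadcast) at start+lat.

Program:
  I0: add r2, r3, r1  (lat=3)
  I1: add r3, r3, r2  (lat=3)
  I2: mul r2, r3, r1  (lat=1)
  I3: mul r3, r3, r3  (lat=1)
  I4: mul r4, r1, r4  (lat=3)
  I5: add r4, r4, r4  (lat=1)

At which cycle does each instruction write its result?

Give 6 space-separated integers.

I0 add r2: issue@1 deps=(None,None) exec_start@1 write@4
I1 add r3: issue@2 deps=(None,0) exec_start@4 write@7
I2 mul r2: issue@3 deps=(1,None) exec_start@7 write@8
I3 mul r3: issue@4 deps=(1,1) exec_start@7 write@8
I4 mul r4: issue@5 deps=(None,None) exec_start@5 write@8
I5 add r4: issue@6 deps=(4,4) exec_start@8 write@9

Answer: 4 7 8 8 8 9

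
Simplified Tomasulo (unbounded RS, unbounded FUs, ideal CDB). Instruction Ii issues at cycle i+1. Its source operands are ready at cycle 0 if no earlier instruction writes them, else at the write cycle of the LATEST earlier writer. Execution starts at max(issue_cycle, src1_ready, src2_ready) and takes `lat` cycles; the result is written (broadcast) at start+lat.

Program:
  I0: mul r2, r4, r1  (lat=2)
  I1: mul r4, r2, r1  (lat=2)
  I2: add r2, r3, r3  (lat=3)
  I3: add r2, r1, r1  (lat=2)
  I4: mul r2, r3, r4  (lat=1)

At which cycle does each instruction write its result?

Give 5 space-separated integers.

I0 mul r2: issue@1 deps=(None,None) exec_start@1 write@3
I1 mul r4: issue@2 deps=(0,None) exec_start@3 write@5
I2 add r2: issue@3 deps=(None,None) exec_start@3 write@6
I3 add r2: issue@4 deps=(None,None) exec_start@4 write@6
I4 mul r2: issue@5 deps=(None,1) exec_start@5 write@6

Answer: 3 5 6 6 6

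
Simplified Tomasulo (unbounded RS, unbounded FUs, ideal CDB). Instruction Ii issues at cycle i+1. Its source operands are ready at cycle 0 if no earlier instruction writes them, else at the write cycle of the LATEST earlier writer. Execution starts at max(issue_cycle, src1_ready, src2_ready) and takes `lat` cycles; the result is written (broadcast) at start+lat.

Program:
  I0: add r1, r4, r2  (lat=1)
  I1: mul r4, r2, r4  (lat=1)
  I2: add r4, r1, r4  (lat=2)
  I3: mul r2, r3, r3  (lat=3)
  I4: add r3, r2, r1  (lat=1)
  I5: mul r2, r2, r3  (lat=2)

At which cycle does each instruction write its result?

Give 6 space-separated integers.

Answer: 2 3 5 7 8 10

Derivation:
I0 add r1: issue@1 deps=(None,None) exec_start@1 write@2
I1 mul r4: issue@2 deps=(None,None) exec_start@2 write@3
I2 add r4: issue@3 deps=(0,1) exec_start@3 write@5
I3 mul r2: issue@4 deps=(None,None) exec_start@4 write@7
I4 add r3: issue@5 deps=(3,0) exec_start@7 write@8
I5 mul r2: issue@6 deps=(3,4) exec_start@8 write@10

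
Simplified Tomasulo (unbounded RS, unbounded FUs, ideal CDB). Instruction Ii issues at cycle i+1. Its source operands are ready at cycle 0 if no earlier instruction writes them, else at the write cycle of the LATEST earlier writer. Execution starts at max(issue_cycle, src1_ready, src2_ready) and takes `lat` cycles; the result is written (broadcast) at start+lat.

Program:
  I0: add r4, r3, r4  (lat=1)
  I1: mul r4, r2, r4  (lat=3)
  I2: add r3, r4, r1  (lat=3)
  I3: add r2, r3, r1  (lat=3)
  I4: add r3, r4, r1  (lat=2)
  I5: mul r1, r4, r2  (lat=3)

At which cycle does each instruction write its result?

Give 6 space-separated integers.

Answer: 2 5 8 11 7 14

Derivation:
I0 add r4: issue@1 deps=(None,None) exec_start@1 write@2
I1 mul r4: issue@2 deps=(None,0) exec_start@2 write@5
I2 add r3: issue@3 deps=(1,None) exec_start@5 write@8
I3 add r2: issue@4 deps=(2,None) exec_start@8 write@11
I4 add r3: issue@5 deps=(1,None) exec_start@5 write@7
I5 mul r1: issue@6 deps=(1,3) exec_start@11 write@14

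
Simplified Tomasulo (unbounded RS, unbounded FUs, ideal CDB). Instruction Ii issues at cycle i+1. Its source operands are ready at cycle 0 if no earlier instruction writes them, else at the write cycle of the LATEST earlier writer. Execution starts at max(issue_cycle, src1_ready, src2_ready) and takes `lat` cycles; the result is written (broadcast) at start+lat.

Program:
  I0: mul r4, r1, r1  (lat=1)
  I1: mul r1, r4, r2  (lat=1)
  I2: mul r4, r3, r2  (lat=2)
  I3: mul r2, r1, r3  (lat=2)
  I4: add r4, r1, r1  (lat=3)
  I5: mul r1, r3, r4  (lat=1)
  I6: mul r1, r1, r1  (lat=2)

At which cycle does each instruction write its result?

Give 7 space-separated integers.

I0 mul r4: issue@1 deps=(None,None) exec_start@1 write@2
I1 mul r1: issue@2 deps=(0,None) exec_start@2 write@3
I2 mul r4: issue@3 deps=(None,None) exec_start@3 write@5
I3 mul r2: issue@4 deps=(1,None) exec_start@4 write@6
I4 add r4: issue@5 deps=(1,1) exec_start@5 write@8
I5 mul r1: issue@6 deps=(None,4) exec_start@8 write@9
I6 mul r1: issue@7 deps=(5,5) exec_start@9 write@11

Answer: 2 3 5 6 8 9 11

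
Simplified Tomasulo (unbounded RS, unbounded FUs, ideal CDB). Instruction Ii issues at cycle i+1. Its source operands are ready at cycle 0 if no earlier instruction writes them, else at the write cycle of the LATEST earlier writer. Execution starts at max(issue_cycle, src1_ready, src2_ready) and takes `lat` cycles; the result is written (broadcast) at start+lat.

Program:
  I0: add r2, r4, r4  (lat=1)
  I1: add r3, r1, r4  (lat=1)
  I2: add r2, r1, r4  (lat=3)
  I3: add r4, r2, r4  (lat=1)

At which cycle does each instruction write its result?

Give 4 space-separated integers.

I0 add r2: issue@1 deps=(None,None) exec_start@1 write@2
I1 add r3: issue@2 deps=(None,None) exec_start@2 write@3
I2 add r2: issue@3 deps=(None,None) exec_start@3 write@6
I3 add r4: issue@4 deps=(2,None) exec_start@6 write@7

Answer: 2 3 6 7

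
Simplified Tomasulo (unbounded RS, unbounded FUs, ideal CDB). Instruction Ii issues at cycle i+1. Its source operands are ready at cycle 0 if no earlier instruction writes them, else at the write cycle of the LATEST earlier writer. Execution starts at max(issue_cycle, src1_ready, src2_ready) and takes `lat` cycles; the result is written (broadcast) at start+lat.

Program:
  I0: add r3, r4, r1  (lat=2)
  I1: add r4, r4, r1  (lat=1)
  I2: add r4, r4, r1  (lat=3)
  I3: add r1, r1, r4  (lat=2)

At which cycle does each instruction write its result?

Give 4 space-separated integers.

I0 add r3: issue@1 deps=(None,None) exec_start@1 write@3
I1 add r4: issue@2 deps=(None,None) exec_start@2 write@3
I2 add r4: issue@3 deps=(1,None) exec_start@3 write@6
I3 add r1: issue@4 deps=(None,2) exec_start@6 write@8

Answer: 3 3 6 8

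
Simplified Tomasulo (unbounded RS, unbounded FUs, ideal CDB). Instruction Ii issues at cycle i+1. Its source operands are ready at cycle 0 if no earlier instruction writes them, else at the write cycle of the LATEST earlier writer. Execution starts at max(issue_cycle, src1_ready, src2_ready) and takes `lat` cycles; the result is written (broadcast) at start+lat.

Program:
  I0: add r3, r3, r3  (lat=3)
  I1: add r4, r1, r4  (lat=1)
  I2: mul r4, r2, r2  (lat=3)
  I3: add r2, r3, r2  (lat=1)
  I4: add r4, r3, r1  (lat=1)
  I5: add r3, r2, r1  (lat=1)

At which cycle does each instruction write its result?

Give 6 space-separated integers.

Answer: 4 3 6 5 6 7

Derivation:
I0 add r3: issue@1 deps=(None,None) exec_start@1 write@4
I1 add r4: issue@2 deps=(None,None) exec_start@2 write@3
I2 mul r4: issue@3 deps=(None,None) exec_start@3 write@6
I3 add r2: issue@4 deps=(0,None) exec_start@4 write@5
I4 add r4: issue@5 deps=(0,None) exec_start@5 write@6
I5 add r3: issue@6 deps=(3,None) exec_start@6 write@7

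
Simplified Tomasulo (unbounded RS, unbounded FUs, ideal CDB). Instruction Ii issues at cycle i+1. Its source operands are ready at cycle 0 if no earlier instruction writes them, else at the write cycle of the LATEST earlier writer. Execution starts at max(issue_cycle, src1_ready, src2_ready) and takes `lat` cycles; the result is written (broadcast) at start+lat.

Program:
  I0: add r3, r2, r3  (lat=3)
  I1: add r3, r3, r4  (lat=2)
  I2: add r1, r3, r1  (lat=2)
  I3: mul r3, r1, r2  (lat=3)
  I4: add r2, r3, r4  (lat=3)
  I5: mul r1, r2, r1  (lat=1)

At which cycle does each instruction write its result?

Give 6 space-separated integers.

Answer: 4 6 8 11 14 15

Derivation:
I0 add r3: issue@1 deps=(None,None) exec_start@1 write@4
I1 add r3: issue@2 deps=(0,None) exec_start@4 write@6
I2 add r1: issue@3 deps=(1,None) exec_start@6 write@8
I3 mul r3: issue@4 deps=(2,None) exec_start@8 write@11
I4 add r2: issue@5 deps=(3,None) exec_start@11 write@14
I5 mul r1: issue@6 deps=(4,2) exec_start@14 write@15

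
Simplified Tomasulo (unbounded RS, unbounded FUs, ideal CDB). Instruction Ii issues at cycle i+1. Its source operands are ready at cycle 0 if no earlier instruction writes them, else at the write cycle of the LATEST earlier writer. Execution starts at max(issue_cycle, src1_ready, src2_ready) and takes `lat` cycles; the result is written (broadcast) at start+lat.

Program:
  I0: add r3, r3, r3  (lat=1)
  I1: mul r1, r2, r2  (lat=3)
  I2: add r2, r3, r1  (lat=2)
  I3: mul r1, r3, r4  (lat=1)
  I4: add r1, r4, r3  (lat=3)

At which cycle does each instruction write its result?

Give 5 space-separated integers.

Answer: 2 5 7 5 8

Derivation:
I0 add r3: issue@1 deps=(None,None) exec_start@1 write@2
I1 mul r1: issue@2 deps=(None,None) exec_start@2 write@5
I2 add r2: issue@3 deps=(0,1) exec_start@5 write@7
I3 mul r1: issue@4 deps=(0,None) exec_start@4 write@5
I4 add r1: issue@5 deps=(None,0) exec_start@5 write@8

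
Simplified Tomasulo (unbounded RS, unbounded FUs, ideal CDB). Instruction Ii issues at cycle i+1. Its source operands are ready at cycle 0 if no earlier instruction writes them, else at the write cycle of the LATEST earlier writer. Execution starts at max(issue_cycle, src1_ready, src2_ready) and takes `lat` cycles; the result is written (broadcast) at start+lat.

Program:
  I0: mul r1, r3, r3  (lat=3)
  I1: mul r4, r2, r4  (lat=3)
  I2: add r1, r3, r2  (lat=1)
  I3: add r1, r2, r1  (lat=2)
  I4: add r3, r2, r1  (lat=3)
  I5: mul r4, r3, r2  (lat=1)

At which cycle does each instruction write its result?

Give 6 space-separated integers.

Answer: 4 5 4 6 9 10

Derivation:
I0 mul r1: issue@1 deps=(None,None) exec_start@1 write@4
I1 mul r4: issue@2 deps=(None,None) exec_start@2 write@5
I2 add r1: issue@3 deps=(None,None) exec_start@3 write@4
I3 add r1: issue@4 deps=(None,2) exec_start@4 write@6
I4 add r3: issue@5 deps=(None,3) exec_start@6 write@9
I5 mul r4: issue@6 deps=(4,None) exec_start@9 write@10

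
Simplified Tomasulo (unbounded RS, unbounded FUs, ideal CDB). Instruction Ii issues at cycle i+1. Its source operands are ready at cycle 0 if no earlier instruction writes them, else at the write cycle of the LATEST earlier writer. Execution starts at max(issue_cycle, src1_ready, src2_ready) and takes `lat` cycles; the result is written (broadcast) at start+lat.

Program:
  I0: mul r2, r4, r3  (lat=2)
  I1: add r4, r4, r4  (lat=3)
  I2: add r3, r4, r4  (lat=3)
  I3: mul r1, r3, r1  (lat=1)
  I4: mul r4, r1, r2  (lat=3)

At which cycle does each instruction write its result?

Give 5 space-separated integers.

I0 mul r2: issue@1 deps=(None,None) exec_start@1 write@3
I1 add r4: issue@2 deps=(None,None) exec_start@2 write@5
I2 add r3: issue@3 deps=(1,1) exec_start@5 write@8
I3 mul r1: issue@4 deps=(2,None) exec_start@8 write@9
I4 mul r4: issue@5 deps=(3,0) exec_start@9 write@12

Answer: 3 5 8 9 12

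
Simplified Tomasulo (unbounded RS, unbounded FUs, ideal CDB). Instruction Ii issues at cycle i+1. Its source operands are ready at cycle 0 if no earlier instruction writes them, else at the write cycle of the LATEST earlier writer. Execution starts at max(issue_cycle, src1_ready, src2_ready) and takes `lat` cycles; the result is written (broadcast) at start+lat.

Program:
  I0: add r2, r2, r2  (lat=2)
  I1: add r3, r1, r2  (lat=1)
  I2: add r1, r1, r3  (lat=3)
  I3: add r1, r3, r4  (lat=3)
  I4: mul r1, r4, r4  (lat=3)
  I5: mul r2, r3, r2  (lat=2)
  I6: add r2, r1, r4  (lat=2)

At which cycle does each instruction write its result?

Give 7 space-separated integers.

Answer: 3 4 7 7 8 8 10

Derivation:
I0 add r2: issue@1 deps=(None,None) exec_start@1 write@3
I1 add r3: issue@2 deps=(None,0) exec_start@3 write@4
I2 add r1: issue@3 deps=(None,1) exec_start@4 write@7
I3 add r1: issue@4 deps=(1,None) exec_start@4 write@7
I4 mul r1: issue@5 deps=(None,None) exec_start@5 write@8
I5 mul r2: issue@6 deps=(1,0) exec_start@6 write@8
I6 add r2: issue@7 deps=(4,None) exec_start@8 write@10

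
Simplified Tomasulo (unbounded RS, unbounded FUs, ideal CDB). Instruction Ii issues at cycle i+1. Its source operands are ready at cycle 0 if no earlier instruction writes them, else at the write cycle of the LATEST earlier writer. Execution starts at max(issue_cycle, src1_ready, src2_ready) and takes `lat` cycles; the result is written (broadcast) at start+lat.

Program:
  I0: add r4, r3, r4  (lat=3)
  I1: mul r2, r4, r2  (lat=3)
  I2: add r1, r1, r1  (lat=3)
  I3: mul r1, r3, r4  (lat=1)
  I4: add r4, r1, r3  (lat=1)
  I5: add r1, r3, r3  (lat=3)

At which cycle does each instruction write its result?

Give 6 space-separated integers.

I0 add r4: issue@1 deps=(None,None) exec_start@1 write@4
I1 mul r2: issue@2 deps=(0,None) exec_start@4 write@7
I2 add r1: issue@3 deps=(None,None) exec_start@3 write@6
I3 mul r1: issue@4 deps=(None,0) exec_start@4 write@5
I4 add r4: issue@5 deps=(3,None) exec_start@5 write@6
I5 add r1: issue@6 deps=(None,None) exec_start@6 write@9

Answer: 4 7 6 5 6 9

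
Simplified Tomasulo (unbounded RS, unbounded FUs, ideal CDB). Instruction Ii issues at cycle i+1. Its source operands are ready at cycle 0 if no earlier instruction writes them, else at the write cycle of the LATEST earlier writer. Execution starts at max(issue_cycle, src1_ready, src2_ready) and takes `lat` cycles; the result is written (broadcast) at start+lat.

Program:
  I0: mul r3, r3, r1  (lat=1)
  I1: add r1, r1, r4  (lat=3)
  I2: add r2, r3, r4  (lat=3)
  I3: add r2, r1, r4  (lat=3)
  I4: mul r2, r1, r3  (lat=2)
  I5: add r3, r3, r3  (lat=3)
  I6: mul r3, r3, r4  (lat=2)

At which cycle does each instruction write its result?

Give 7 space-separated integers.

I0 mul r3: issue@1 deps=(None,None) exec_start@1 write@2
I1 add r1: issue@2 deps=(None,None) exec_start@2 write@5
I2 add r2: issue@3 deps=(0,None) exec_start@3 write@6
I3 add r2: issue@4 deps=(1,None) exec_start@5 write@8
I4 mul r2: issue@5 deps=(1,0) exec_start@5 write@7
I5 add r3: issue@6 deps=(0,0) exec_start@6 write@9
I6 mul r3: issue@7 deps=(5,None) exec_start@9 write@11

Answer: 2 5 6 8 7 9 11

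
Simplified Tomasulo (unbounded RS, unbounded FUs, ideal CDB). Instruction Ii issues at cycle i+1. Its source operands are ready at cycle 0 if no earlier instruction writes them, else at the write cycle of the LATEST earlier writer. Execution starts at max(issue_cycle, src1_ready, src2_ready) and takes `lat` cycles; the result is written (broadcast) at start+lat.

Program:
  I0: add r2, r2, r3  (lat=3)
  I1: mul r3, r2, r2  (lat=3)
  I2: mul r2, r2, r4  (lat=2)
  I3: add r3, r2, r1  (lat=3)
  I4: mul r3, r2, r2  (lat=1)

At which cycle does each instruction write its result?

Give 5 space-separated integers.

Answer: 4 7 6 9 7

Derivation:
I0 add r2: issue@1 deps=(None,None) exec_start@1 write@4
I1 mul r3: issue@2 deps=(0,0) exec_start@4 write@7
I2 mul r2: issue@3 deps=(0,None) exec_start@4 write@6
I3 add r3: issue@4 deps=(2,None) exec_start@6 write@9
I4 mul r3: issue@5 deps=(2,2) exec_start@6 write@7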